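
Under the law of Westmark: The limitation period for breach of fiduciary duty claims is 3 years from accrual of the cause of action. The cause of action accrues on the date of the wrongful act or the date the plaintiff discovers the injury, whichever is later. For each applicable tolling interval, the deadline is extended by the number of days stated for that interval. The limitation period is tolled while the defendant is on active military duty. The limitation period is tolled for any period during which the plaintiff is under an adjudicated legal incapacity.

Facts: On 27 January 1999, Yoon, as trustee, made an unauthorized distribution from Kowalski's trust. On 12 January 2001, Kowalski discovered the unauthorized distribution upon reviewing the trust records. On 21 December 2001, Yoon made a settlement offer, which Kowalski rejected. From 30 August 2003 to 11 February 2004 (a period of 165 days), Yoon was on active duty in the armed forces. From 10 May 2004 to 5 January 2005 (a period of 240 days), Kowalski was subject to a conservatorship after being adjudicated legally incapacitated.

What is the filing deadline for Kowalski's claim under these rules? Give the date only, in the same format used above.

20 February 2005

Because discovery on 12 January 2001 post-dates the 27 January 1999 act, accrual under the later-of rule falls on 12 January 2001.
The untolled deadline — 3 years after 12 January 2001 — is 12 January 2004.
Because the defendant's active military service ran from 30 August 2003 to 11 February 2004, the deadline is extended by 165 days to 25 June 2004.
Because the plaintiff's legal incapacity ran from 10 May 2004 to 5 January 2005, the deadline is extended by 240 days to 20 February 2005.
The other events in the timeline have no effect on the limitation period under the stated rules.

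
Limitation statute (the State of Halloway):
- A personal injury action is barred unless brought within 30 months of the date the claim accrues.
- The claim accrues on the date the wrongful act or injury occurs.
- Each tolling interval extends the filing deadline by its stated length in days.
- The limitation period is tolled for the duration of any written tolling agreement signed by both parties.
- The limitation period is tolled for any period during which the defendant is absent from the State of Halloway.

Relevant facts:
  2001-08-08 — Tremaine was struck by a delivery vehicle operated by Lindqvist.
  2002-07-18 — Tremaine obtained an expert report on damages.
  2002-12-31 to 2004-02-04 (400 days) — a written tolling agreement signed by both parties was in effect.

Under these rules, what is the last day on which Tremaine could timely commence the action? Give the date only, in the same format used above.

The claim accrued on 2001-08-08, when the wrongful act occurred.
The untolled deadline — 30 months after 2001-08-08 — is 2004-02-08.
Because the written tolling agreement ran from 2002-12-31 to 2004-02-04, the deadline is extended by 400 days to 2005-03-14.
Nothing else in the chronology tolls or restarts the period.

2005-03-14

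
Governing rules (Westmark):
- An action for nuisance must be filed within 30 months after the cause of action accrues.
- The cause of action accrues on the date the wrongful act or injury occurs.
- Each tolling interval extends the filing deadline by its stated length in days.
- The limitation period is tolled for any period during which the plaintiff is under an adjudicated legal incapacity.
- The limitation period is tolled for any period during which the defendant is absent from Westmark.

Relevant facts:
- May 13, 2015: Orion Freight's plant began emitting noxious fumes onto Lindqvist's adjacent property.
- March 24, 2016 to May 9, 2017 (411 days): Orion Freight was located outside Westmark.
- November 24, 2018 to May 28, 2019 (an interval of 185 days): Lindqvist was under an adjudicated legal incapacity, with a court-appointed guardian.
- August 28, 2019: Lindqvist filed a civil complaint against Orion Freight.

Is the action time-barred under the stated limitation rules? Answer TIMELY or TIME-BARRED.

TIME-BARRED

The cause of action accrued on May 13, 2015, the date of the act.
Adding the 30 months base period to May 13, 2015 gives a deadline of November 13, 2017, before any tolling.
The defendant's absence from the jurisdiction from March 24, 2016 to May 9, 2017 tolled the period for 411 days, extending the deadline to December 29, 2018.
The plaintiff's legal incapacity from November 24, 2018 to May 28, 2019 tolled the period for 185 days, extending the deadline to July 2, 2019.
Lindqvist filed on August 28, 2019, after the July 2, 2019 deadline, so the action is time-barred.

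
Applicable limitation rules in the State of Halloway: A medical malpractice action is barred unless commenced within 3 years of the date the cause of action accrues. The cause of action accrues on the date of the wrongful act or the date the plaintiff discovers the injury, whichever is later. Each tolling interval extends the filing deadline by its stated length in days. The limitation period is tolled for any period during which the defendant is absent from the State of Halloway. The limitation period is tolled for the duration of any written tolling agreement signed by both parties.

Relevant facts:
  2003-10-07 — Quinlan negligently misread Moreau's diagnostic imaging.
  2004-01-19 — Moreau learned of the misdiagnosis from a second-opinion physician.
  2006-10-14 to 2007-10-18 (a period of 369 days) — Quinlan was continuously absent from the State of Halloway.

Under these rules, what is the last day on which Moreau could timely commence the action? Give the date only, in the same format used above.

The claim accrued on 2004-01-19 — the later of the 2003-10-07 act and the 2004-01-19 discovery.
3 years from 2004-01-19 is 2007-01-19.
The defendant's absence from the jurisdiction from 2006-10-14 to 2007-10-18 tolled the period for 369 days, extending the deadline to 2008-01-23.

2008-01-23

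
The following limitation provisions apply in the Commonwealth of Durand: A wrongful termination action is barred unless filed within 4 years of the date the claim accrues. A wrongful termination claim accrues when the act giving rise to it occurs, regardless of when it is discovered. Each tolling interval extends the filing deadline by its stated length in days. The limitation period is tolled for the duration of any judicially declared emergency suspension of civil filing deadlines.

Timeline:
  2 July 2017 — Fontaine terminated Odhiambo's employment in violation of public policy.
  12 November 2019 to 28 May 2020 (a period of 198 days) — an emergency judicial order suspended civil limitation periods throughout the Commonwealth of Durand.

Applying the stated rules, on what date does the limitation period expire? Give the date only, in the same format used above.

16 January 2022

The claim accrued on 2 July 2017, the date of the act.
Adding the 4 years base period to 2 July 2017 gives a deadline of 2 July 2021, before any tolling.
The period was tolled for 198 days by the emergency suspension of filing deadlines (12 November 2019 to 28 May 2020), pushing the deadline to 16 January 2022.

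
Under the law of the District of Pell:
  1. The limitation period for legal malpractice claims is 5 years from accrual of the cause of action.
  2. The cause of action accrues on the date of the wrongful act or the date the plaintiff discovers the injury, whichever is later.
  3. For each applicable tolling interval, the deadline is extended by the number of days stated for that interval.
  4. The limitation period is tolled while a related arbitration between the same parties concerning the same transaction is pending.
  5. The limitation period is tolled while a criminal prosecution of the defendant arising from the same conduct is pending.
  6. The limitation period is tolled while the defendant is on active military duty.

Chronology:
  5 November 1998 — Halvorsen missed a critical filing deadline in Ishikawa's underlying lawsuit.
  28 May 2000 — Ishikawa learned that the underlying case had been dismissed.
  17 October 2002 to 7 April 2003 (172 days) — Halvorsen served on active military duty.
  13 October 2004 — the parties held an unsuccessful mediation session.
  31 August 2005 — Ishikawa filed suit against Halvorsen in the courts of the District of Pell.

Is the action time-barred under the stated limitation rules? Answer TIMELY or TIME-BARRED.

TIMELY

Taking the later of the act (5 November 1998) and discovery (28 May 2000), the claim accrued on 28 May 2000.
5 years from 28 May 2000 is 28 May 2005.
The period was tolled for 172 days by the defendant's active military service (17 October 2002 to 7 April 2003), pushing the deadline to 16 November 2005.
The other events in the timeline have no effect on the limitation period under the stated rules.
Ishikawa filed on 31 August 2005, before the 16 November 2005 deadline, so the action is timely.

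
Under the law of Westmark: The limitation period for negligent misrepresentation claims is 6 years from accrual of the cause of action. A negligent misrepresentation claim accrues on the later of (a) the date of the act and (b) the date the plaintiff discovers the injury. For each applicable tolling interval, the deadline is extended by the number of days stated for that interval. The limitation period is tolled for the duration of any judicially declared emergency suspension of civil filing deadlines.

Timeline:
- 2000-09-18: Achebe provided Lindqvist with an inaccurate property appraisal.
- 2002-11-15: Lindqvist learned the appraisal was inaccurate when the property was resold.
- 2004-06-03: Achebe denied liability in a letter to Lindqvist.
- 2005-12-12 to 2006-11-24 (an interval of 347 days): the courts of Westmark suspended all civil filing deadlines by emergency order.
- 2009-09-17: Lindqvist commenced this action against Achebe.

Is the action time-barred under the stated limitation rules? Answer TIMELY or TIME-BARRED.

Because discovery on 2002-11-15 post-dates the 2000-09-18 act, accrual under the later-of rule falls on 2002-11-15.
Adding the 6 years base period to 2002-11-15 gives a deadline of 2008-11-15, before any tolling.
Because the emergency suspension of filing deadlines ran from 2005-12-12 to 2006-11-24, the deadline is extended by 347 days to 2009-10-28.
Nothing else in the chronology tolls or restarts the period.
Filing on 2009-09-17 beat the 2009-10-28 deadline — the action is timely.

TIMELY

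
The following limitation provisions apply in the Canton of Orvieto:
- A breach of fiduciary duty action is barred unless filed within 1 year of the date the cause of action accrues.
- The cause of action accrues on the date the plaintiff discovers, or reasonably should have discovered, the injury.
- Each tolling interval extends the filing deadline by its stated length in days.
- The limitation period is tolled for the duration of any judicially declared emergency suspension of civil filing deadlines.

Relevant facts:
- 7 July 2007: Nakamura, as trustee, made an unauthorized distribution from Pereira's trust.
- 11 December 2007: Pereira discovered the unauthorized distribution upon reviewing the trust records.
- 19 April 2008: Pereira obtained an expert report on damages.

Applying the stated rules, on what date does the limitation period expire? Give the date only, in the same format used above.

11 December 2008

Accrual is tied to discovery, so the period began on 11 December 2007 rather than on 7 July 2007 when the act occurred.
1 year from 11 December 2007 is 11 December 2008.
None of the other events listed affects the running of the period under the stated rules.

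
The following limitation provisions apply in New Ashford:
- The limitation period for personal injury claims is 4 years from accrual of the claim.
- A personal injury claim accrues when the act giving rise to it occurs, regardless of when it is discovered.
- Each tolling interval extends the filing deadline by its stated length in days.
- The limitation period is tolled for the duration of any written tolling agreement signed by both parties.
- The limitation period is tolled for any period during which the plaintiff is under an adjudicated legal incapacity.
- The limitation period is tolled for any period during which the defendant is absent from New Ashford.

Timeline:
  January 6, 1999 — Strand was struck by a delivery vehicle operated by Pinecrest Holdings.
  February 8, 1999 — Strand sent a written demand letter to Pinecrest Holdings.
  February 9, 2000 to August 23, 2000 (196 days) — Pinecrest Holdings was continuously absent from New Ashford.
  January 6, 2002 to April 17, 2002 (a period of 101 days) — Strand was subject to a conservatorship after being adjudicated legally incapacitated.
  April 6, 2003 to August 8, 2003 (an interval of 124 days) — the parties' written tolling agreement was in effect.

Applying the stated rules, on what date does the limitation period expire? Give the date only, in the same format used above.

The limitation period began to run on January 6, 1999.
4 years from January 6, 1999 is January 6, 2003.
Because the defendant's absence from the jurisdiction ran from February 9, 2000 to August 23, 2000, the deadline is extended by 196 days to July 21, 2003.
The period was tolled for 101 days by the plaintiff's legal incapacity (January 6, 2002 to April 17, 2002), pushing the deadline to October 30, 2003.
The period was tolled for 124 days by the written tolling agreement (April 6, 2003 to August 8, 2003), pushing the deadline to March 2, 2004.
None of the other events listed affects the running of the period under the stated rules.

March 2, 2004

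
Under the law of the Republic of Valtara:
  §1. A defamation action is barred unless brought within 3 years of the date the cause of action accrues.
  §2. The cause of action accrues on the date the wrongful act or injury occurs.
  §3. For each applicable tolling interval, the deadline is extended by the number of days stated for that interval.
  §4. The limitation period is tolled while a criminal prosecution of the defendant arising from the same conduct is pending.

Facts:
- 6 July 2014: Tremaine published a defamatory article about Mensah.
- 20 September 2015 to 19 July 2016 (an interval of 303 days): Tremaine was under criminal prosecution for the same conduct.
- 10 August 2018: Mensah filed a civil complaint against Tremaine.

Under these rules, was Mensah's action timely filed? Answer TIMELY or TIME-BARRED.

The cause of action accrued on 6 July 2014, the date of the act.
3 years from 6 July 2014 is 6 July 2017.
The period was tolled for 303 days by the pending criminal prosecution (20 September 2015 to 19 July 2016), pushing the deadline to 5 May 2018.
The 10 August 2018 filing falls after the 5 May 2018 deadline; the claim is time-barred.

TIME-BARRED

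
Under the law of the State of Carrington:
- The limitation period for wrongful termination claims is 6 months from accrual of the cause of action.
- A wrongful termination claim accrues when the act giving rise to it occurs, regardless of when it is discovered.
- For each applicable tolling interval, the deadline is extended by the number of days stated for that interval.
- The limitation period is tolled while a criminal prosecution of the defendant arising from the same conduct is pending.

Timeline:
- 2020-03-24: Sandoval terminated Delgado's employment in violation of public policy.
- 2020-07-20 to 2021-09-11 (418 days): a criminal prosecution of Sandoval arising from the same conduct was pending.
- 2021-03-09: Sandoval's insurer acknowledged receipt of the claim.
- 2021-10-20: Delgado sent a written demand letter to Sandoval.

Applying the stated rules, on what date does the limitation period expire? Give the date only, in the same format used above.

2021-11-16

The limitation period began to run on 2020-03-24.
6 months from 2020-03-24 is 2020-09-24.
Because the pending criminal prosecution ran from 2020-07-20 to 2021-09-11, the deadline is extended by 418 days to 2021-11-16.
None of the other events listed affects the running of the period under the stated rules.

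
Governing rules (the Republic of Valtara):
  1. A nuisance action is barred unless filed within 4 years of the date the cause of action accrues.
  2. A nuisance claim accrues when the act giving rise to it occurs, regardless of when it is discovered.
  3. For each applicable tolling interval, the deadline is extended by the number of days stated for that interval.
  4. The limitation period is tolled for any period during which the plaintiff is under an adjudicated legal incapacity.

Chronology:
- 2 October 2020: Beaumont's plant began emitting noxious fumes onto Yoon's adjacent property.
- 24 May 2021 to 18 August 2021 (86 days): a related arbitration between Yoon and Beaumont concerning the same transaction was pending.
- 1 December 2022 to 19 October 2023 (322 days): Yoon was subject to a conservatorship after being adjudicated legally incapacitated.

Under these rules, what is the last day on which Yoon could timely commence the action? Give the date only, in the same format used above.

20 August 2025

The cause of action accrued on 2 October 2020, the date of the act.
Adding the 4 years base period to 2 October 2020 gives a deadline of 2 October 2024, before any tolling.
The plaintiff's legal incapacity from 1 December 2022 to 19 October 2023 tolled the period for 322 days, extending the deadline to 20 August 2025.
The pending related arbitration from 24 May 2021 to 18 August 2021 does not toll the period, because no stated rule makes a pending arbitration a tolling event.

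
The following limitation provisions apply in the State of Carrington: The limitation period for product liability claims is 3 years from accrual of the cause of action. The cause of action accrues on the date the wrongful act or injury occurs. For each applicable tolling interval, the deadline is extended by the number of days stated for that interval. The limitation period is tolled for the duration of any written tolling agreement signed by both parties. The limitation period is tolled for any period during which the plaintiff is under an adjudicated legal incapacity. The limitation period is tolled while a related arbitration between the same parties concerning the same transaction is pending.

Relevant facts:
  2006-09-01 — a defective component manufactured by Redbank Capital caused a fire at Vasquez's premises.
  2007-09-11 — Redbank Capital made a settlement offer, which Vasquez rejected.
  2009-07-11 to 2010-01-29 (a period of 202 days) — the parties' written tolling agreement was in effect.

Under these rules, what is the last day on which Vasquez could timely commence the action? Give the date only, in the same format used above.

The limitation period began to run on 2006-09-01.
3 years from 2006-09-01 is 2009-09-01.
Because the written tolling agreement ran from 2009-07-11 to 2010-01-29, the deadline is extended by 202 days to 2010-03-22.
Nothing else in the chronology tolls or restarts the period.

2010-03-22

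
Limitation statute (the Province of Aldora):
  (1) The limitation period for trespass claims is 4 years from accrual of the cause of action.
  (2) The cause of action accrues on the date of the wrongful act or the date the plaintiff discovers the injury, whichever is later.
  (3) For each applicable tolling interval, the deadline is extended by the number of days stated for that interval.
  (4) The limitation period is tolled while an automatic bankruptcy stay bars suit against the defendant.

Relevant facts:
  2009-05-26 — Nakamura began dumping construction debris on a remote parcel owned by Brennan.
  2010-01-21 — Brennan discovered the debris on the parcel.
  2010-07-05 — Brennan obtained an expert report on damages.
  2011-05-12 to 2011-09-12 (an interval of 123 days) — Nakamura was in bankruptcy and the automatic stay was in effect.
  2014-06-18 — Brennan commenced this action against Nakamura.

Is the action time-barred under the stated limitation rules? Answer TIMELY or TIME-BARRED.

Because discovery on 2010-01-21 post-dates the 2009-05-26 act, accrual under the later-of rule falls on 2010-01-21.
Adding the 4 years base period to 2010-01-21 gives a deadline of 2014-01-21, before any tolling.
Because the automatic bankruptcy stay ran from 2011-05-12 to 2011-09-12, the deadline is extended by 123 days to 2014-05-24.
The other events in the timeline have no effect on the limitation period under the stated rules.
Filing on 2014-06-18 missed the 2014-05-24 deadline — the action is time-barred.

TIME-BARRED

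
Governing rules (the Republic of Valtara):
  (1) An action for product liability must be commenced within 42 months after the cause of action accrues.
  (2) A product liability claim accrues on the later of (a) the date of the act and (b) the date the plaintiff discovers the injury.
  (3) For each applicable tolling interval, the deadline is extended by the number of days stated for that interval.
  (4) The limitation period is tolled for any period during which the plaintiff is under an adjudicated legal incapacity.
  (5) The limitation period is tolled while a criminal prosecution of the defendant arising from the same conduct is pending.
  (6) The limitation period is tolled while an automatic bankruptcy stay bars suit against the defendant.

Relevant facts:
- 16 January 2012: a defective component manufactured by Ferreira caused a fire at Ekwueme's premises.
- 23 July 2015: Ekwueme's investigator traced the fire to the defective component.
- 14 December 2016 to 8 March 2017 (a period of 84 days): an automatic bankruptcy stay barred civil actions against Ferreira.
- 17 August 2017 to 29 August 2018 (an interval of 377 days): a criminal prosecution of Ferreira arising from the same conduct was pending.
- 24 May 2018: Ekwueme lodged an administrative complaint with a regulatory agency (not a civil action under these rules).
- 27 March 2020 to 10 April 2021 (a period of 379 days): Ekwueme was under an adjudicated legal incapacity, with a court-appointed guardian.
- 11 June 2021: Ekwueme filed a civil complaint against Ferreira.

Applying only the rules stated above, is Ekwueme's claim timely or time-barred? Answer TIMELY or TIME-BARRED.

Taking the later of the act (16 January 2012) and discovery (23 July 2015), the claim accrued on 23 July 2015.
Adding the 42 months base period to 23 July 2015 gives a deadline of 23 January 2019, before any tolling.
Because the automatic bankruptcy stay ran from 14 December 2016 to 8 March 2017, the deadline is extended by 84 days to 17 April 2019.
The pending criminal prosecution from 17 August 2017 to 29 August 2018 tolled the period for 377 days, extending the deadline to 28 April 2020.
The period was tolled for 379 days by the plaintiff's legal incapacity (27 March 2020 to 10 April 2021), pushing the deadline to 12 May 2021.
The other events in the timeline have no effect on the limitation period under the stated rules.
Filing on 11 June 2021 missed the 12 May 2021 deadline — the action is time-barred.

TIME-BARRED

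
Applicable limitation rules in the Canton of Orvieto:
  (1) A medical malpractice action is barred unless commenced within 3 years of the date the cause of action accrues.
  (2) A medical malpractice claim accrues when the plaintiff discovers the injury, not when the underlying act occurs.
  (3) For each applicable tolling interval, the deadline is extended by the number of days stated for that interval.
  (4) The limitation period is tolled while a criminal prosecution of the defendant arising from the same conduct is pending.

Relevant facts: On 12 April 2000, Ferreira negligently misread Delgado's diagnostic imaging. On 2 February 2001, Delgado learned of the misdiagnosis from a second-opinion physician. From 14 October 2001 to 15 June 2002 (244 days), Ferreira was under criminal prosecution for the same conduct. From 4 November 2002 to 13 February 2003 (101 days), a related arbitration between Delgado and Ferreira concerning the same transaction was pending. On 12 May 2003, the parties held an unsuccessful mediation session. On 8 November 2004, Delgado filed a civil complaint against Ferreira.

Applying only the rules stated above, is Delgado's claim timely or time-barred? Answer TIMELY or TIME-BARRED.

Accrual is tied to discovery, so the period began on 2 February 2001 rather than on 12 April 2000 when the act occurred.
The untolled deadline — 3 years after 2 February 2001 — is 2 February 2004.
Because the pending criminal prosecution ran from 14 October 2001 to 15 June 2002, the deadline is extended by 244 days to 3 October 2004.
Although a pending arbitration ran from 4 November 2002 to 13 February 2003, the stated rules do not make that a tolling event, so it is disregarded.
The other events in the timeline have no effect on the limitation period under the stated rules.
Filing on 8 November 2004 missed the 3 October 2004 deadline — the action is time-barred.

TIME-BARRED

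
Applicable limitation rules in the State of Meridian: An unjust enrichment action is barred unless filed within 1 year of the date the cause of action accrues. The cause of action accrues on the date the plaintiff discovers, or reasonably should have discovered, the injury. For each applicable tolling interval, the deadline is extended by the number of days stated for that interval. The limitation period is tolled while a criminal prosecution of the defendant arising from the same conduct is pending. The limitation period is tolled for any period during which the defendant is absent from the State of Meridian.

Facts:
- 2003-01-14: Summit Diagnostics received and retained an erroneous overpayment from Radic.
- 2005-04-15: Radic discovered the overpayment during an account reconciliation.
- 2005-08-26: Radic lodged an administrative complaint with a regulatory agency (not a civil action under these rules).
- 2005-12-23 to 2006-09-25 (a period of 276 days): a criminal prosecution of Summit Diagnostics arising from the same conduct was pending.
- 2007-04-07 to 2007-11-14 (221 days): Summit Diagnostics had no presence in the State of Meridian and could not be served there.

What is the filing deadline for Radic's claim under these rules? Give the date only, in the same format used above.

Under the discovery rule, the claim accrued on 2005-04-15, when Radic discovered the injury — not on the 2003-01-14 date of the underlying act.
Adding the 1 year base period to 2005-04-15 gives a deadline of 2006-04-15, before any tolling.
Because the pending criminal prosecution ran from 2005-12-23 to 2006-09-25, the deadline is extended by 276 days to 2007-01-16.
The defendant's absence from the jurisdiction starting 2007-04-07 came too late — the period had run on 2007-01-16 — and so does not extend the deadline.
Nothing else in the chronology tolls or restarts the period.

2007-01-16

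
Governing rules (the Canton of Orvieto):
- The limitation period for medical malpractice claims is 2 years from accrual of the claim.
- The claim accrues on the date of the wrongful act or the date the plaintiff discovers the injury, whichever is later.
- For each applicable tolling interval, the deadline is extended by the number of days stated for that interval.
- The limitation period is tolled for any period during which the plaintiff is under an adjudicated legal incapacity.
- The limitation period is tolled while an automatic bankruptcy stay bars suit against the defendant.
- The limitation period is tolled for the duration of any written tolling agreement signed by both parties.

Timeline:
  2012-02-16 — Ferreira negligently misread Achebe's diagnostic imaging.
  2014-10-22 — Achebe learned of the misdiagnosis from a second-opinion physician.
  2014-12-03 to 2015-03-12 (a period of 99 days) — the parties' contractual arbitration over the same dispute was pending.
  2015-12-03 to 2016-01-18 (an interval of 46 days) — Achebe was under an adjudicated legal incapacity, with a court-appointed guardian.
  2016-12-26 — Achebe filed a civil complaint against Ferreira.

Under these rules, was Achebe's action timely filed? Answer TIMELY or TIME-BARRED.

Taking the later of the act (2012-02-16) and discovery (2014-10-22), the claim accrued on 2014-10-22.
The untolled deadline — 2 years after 2014-10-22 — is 2016-10-22.
The period was tolled for 46 days by the plaintiff's legal incapacity (2015-12-03 to 2016-01-18), pushing the deadline to 2016-12-07.
Although a pending arbitration ran from 2014-12-03 to 2015-03-12, the stated rules do not make that a tolling event, so it is disregarded.
The 2016-12-26 filing falls after the 2016-12-07 deadline; the claim is time-barred.

TIME-BARRED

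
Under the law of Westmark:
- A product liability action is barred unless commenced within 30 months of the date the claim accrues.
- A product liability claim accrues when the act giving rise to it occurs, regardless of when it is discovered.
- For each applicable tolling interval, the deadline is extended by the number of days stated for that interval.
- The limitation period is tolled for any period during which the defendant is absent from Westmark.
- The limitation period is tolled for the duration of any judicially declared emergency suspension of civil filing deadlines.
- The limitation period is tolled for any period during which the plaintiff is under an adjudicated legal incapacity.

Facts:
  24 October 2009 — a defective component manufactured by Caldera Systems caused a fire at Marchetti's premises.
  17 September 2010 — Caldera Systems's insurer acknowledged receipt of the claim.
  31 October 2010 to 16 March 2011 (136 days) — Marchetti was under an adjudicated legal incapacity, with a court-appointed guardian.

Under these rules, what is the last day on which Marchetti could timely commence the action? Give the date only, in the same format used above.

7 September 2012

The claim accrued on 24 October 2009, when the wrongful act occurred.
30 months from 24 October 2009 is 24 April 2012.
The plaintiff's legal incapacity from 31 October 2010 to 16 March 2011 tolled the period for 136 days, extending the deadline to 7 September 2012.
The other events in the timeline have no effect on the limitation period under the stated rules.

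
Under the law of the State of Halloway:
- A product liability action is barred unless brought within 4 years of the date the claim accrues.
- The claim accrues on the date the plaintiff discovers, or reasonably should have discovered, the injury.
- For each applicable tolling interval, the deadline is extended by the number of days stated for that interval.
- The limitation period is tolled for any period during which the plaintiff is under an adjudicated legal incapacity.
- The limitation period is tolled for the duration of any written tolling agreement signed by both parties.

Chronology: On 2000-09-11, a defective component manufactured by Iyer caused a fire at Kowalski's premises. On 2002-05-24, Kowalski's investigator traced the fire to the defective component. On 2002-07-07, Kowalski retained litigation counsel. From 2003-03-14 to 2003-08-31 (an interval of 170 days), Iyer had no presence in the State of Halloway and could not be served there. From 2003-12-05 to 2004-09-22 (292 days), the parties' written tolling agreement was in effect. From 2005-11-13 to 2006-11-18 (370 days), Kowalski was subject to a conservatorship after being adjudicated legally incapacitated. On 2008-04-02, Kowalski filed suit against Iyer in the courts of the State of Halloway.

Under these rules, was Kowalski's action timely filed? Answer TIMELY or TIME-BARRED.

TIME-BARRED

Under the discovery rule, the claim accrued on 2002-05-24, when Kowalski discovered the injury — not on the 2000-09-11 date of the underlying act.
4 years from 2002-05-24 is 2006-05-24.
The period was tolled for 292 days by the written tolling agreement (2003-12-05 to 2004-09-22), pushing the deadline to 2007-03-12.
Because the plaintiff's legal incapacity ran from 2005-11-13 to 2006-11-18, the deadline is extended by 370 days to 2008-03-16.
Although the defendant's absence ran from 2003-03-14 to 2003-08-31, the stated rules do not make that a tolling event, so it is disregarded.
None of the other events listed affects the running of the period under the stated rules.
The 2008-04-02 filing falls after the 2008-03-16 deadline; the claim is time-barred.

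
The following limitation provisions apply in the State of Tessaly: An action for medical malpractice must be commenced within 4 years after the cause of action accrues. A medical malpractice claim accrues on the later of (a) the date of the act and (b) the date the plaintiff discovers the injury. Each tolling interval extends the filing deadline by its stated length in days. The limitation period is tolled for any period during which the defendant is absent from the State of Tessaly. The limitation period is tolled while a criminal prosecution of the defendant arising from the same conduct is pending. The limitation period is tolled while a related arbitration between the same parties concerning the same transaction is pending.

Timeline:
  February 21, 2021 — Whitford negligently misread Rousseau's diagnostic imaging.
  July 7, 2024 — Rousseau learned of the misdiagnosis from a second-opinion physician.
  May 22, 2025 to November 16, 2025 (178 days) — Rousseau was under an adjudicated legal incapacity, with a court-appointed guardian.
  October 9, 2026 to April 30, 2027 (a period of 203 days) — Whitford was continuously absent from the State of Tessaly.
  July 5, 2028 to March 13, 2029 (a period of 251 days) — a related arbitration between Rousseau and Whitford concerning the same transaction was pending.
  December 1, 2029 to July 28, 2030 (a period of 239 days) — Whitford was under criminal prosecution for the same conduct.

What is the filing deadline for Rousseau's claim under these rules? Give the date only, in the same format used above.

October 4, 2029

Taking the later of the act (February 21, 2021) and discovery (July 7, 2024), the claim accrued on July 7, 2024.
Adding the 4 years base period to July 7, 2024 gives a deadline of July 7, 2028, before any tolling.
Because the defendant's absence from the jurisdiction ran from October 9, 2026 to April 30, 2027, the deadline is extended by 203 days to January 26, 2029.
The period was tolled for 251 days by the pending related arbitration (July 5, 2028 to March 13, 2029), pushing the deadline to October 4, 2029.
The pending criminal prosecution starting December 1, 2029 came too late — the period had run on October 4, 2029 — and so does not extend the deadline.
No stated provision tolls the period for the plaintiff's incapacity, so the interval from May 22, 2025 to November 16, 2025 has no effect on the deadline.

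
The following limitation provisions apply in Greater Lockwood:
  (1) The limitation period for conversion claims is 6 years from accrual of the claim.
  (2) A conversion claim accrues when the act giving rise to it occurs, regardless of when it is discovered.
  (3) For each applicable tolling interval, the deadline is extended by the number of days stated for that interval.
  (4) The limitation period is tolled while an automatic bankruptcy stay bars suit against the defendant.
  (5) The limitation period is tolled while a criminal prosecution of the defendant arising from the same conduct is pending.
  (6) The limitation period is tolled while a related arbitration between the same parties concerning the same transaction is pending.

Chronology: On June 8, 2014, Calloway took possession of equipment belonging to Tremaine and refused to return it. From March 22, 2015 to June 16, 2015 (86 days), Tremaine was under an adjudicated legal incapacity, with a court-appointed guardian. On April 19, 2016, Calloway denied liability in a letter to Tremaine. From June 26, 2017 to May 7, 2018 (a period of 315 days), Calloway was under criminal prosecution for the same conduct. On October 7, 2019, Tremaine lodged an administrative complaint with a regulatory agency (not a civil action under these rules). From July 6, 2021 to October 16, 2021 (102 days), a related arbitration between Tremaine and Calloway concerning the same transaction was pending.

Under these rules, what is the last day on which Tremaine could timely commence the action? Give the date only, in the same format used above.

The claim accrued on June 8, 2014, when the wrongful act occurred.
6 years from June 8, 2014 is June 8, 2020.
The pending criminal prosecution from June 26, 2017 to May 7, 2018 tolled the period for 315 days, extending the deadline to April 19, 2021.
By the time the pending related arbitration began on July 6, 2021, the limitation period had already expired on April 19, 2021; that interval cannot revive it.
No stated provision tolls the period for the plaintiff's incapacity, so the interval from March 22, 2015 to June 16, 2015 has no effect on the deadline.
None of the other events listed affects the running of the period under the stated rules.

April 19, 2021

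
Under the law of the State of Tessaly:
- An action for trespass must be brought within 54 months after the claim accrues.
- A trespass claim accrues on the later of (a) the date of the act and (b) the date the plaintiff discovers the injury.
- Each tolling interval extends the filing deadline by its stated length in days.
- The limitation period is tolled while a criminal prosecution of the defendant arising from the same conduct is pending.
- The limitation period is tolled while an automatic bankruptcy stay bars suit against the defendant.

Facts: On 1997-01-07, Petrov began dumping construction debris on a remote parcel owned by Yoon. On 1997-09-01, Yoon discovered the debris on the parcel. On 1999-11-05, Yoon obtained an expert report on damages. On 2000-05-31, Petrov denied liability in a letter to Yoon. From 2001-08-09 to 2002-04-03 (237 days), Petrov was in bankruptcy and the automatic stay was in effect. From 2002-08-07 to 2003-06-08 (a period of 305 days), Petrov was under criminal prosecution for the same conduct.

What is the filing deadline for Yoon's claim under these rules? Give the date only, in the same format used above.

2003-08-25

The claim accrued on 1997-09-01 — the later of the 1997-01-07 act and the 1997-09-01 discovery.
Adding the 54 months base period to 1997-09-01 gives a deadline of 2002-03-01, before any tolling.
Because the automatic bankruptcy stay ran from 2001-08-09 to 2002-04-03, the deadline is extended by 237 days to 2002-10-24.
The pending criminal prosecution from 2002-08-07 to 2003-06-08 tolled the period for 305 days, extending the deadline to 2003-08-25.
Nothing else in the chronology tolls or restarts the period.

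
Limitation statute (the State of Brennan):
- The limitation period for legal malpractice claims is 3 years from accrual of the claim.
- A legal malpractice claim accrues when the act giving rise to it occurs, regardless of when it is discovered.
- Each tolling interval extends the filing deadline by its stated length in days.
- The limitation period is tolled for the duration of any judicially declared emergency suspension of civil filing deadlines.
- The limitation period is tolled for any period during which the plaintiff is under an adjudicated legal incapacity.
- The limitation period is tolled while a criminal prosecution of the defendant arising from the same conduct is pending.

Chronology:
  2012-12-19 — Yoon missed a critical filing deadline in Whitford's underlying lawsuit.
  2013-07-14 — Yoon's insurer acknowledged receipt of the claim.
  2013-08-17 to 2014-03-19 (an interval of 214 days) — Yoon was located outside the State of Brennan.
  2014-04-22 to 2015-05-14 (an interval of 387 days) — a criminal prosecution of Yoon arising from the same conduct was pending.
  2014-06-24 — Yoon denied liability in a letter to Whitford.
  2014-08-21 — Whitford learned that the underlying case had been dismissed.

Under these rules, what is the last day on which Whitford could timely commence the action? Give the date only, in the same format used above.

2017-01-09

Accrual is governed by the date of the act, so the period began to run on 2012-12-19; the later discovery on 2014-08-21 is irrelevant under the stated rule.
Adding the 3 years base period to 2012-12-19 gives a deadline of 2015-12-19, before any tolling.
The pending criminal prosecution from 2014-04-22 to 2015-05-14 tolled the period for 387 days, extending the deadline to 2017-01-09.
Although the defendant's absence ran from 2013-08-17 to 2014-03-19, the stated rules do not make that a tolling event, so it is disregarded.
Nothing else in the chronology tolls or restarts the period.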